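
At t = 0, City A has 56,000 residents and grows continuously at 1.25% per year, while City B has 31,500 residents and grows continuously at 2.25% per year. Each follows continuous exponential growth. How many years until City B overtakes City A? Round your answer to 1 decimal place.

56000·e^(0.0125t) = 31500·e^(0.0225t)
56000/31500 = e^((0.0225 − 0.0125)t) → ln(1.77778) = 0.01·t
t = 0.57536 / 0.01

t ≈ 57.5 years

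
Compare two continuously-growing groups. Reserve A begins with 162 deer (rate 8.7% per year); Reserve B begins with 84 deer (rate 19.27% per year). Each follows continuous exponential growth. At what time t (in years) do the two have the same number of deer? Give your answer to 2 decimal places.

162·e^(0.087t) = 84·e^(0.1927t)
162/84 = e^((0.1927 − 0.087)t) → ln(1.92857) = 0.1057·t
t = 0.65678 / 0.1057

t ≈ 6.21 years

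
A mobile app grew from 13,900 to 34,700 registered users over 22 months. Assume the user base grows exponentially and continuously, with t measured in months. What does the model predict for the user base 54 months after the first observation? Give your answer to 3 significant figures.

r = ln(34700/13900) / 22 ≈ 0.041584 per month
P(54) = 13900 · e^(0.041584·54) = 13900 · 9.44554 ≈ 131293.05

≈ 131,000 registered users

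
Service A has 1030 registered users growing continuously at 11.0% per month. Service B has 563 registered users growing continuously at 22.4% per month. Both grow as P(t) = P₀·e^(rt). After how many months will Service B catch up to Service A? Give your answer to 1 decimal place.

t ≈ 5.3 months

1030·e^(0.11t) = 563·e^(0.224t)
1030/563 = e^((0.224 − 0.11)t) → ln(1.82948) = 0.114·t
t = 0.60403 / 0.114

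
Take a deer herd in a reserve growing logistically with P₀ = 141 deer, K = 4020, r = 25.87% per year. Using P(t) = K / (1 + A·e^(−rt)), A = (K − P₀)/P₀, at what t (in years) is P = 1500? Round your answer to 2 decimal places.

A = (4020 − 141)/141 = 27.51064
1500 = 4020/(1 + 27.51064·e^(−0.2587t)) → 1 + 27.51064·e^(−0.2587t) = 2.68
e^(−0.2587t) = 0.061067 → t = ln(16.37538)/0.2587 = 2.79578/0.2587

t ≈ 10.81 years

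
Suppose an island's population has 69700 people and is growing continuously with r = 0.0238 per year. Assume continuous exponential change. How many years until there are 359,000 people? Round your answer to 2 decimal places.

359000 = 69700 · e^(0.0238·t)
t = ln(359000/69700) / 0.0238 = ln(5.15065) / 0.0238 = 1.63912 / 0.0238

t ≈ 68.87 years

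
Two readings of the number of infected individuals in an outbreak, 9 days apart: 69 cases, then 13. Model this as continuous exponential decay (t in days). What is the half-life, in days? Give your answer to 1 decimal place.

r = ln(13/69) / 9 = ln(0.18841) / 9 ≈ -0.185462 per day
half-life = ln 2 / |r| = 0.69315 / 0.185462

half-life ≈ 3.7 days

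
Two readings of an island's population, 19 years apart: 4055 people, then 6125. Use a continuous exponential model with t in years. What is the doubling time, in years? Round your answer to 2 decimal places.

r = ln(6125/4055) / 19 = ln(1.51048) / 19 ≈ 0.021707 per year
doubling time = ln 2 / |r| = 0.69315 / 0.021707

doubling time ≈ 31.93 years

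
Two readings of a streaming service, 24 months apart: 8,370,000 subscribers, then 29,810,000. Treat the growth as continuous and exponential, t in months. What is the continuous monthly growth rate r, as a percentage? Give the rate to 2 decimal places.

29810000 = 8370000 · e^(r·24)
e^(24r) = 29810000/8370000 = 3.56153
r = ln(3.56153) / 24 = 1.27019 / 24

r ≈ 5.29% per month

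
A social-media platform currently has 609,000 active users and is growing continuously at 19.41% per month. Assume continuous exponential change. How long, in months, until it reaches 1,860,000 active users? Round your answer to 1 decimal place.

1860000 = 609000 · e^(0.1941·t)
t = ln(1860000/609000) / 0.1941 = ln(3.05419) / 0.1941 = 1.11651 / 0.1941

t ≈ 5.8 months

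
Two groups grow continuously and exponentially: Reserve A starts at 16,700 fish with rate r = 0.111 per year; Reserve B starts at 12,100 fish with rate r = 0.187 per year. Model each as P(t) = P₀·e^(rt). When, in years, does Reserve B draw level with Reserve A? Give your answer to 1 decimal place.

16700·e^(0.111t) = 12100·e^(0.187t)
16700/12100 = e^((0.187 − 0.111)t) → ln(1.38017) = 0.076·t
t = 0.3222 / 0.076

t ≈ 4.2 years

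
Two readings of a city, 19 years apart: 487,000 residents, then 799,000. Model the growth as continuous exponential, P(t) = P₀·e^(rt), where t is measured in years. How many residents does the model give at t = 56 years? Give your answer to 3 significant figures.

r = ln(799000/487000) / 19 ≈ 0.026058 per year
P(56) = 487000 · e^(0.026058·56) = 487000 · 4.30266 ≈ 2095393.96

≈ 2,100,000 residents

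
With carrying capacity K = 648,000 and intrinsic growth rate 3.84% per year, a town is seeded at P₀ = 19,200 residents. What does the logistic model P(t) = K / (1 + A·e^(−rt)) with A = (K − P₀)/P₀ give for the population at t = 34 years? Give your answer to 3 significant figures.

A = (648000 − 19200)/19200 = 32.75
P(34) = 648000 / (1 + 32.75·e^(−0.0384·34)) = 648000 / (1 + 32.75·0.27101)
= 648000 / 9.87557 ≈ 65616.44

≈ 65,600 residents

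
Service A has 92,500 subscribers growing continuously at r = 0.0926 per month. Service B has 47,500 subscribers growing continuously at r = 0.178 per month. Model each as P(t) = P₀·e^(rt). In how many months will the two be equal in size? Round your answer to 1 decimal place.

92500·e^(0.0926t) = 47500·e^(0.178t)
92500/47500 = e^((0.178 − 0.0926)t) → ln(1.94737) = 0.0854·t
t = 0.66648 / 0.0854

t ≈ 7.8 months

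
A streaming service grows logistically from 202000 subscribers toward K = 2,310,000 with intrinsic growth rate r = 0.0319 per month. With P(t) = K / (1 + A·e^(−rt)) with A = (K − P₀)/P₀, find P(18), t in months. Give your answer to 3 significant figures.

A = (2310000 − 202000)/202000 = 10.43564
P(18) = 2310000 / (1 + 10.43564·e^(−0.0319·18)) = 2310000 / (1 + 10.43564·0.563155)
= 2310000 / 6.87689 ≈ 335907.8

≈ 336,000 subscribers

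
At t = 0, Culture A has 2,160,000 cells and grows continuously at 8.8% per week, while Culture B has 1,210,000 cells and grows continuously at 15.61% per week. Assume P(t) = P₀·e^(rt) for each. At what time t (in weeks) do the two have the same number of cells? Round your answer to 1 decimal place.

t ≈ 8.5 weeks

2160000·e^(0.088t) = 1210000·e^(0.1561t)
2160000/1210000 = e^((0.1561 − 0.088)t) → ln(1.78512) = 0.0681·t
t = 0.57949 / 0.0681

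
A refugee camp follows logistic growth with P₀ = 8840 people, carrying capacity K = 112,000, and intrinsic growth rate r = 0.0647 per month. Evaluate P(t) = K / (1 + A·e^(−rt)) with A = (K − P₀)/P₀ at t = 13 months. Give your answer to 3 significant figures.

A = (112000 − 8840)/8840 = 11.66968
P(13) = 112000 / (1 + 11.66968·e^(−0.0647·13)) = 112000 / (1 + 11.66968·0.431236)
= 112000 / 6.03239 ≈ 18566.45

≈ 18,600 people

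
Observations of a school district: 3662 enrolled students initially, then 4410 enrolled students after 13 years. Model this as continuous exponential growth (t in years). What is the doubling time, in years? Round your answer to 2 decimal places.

doubling time ≈ 48.48 years

r = ln(4410/3662) / 13 = ln(1.20426) / 13 ≈ 0.014297 per year
doubling time = ln 2 / |r| = 0.69315 / 0.014297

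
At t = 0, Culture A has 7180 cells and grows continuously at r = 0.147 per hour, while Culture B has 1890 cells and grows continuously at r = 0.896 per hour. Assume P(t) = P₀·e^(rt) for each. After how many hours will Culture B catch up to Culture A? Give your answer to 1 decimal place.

t ≈ 1.8 hours

7180·e^(0.147t) = 1890·e^(0.896t)
7180/1890 = e^((0.896 − 0.147)t) → ln(3.79894) = 0.749·t
t = 1.33472 / 0.749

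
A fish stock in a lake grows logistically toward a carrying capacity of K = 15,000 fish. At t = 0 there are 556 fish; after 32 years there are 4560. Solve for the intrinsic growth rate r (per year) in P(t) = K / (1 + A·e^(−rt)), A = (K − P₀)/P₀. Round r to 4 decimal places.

A = (15000 − 556)/556 = 25.97842
4560 = 15000/(1 + 25.97842·e^(−r·32)) → e^(−32r) = (3.28947 − 1)/25.97842 = 0.08813
r = −ln(0.08813)/32 = 2.42894/32

r ≈ 0.0759 per year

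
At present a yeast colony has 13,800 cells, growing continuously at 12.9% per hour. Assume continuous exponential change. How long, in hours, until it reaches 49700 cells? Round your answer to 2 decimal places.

t ≈ 9.93 hours

49700 = 13800 · e^(0.129·t)
t = ln(49700/13800) / 0.129 = ln(3.60145) / 0.129 = 1.28134 / 0.129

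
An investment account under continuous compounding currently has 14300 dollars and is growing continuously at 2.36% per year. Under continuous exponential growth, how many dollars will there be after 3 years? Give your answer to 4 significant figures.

P(3) = 14300 · e^(0.0236·3) = 14300 · e^(0.0708)
= 14300 · 1.07337 ≈ 15349.14

≈ 15,350 dollars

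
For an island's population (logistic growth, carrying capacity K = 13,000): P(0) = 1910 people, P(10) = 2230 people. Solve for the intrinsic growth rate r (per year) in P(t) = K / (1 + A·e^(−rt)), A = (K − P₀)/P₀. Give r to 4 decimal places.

r ≈ 0.0184 per year

A = (13000 − 1910)/1910 = 5.80628
2230 = 13000/(1 + 5.80628·e^(−r·10)) → e^(−10r) = (5.8296 − 1)/5.80628 = 0.831788
r = −ln(0.831788)/10 = 0.18418/10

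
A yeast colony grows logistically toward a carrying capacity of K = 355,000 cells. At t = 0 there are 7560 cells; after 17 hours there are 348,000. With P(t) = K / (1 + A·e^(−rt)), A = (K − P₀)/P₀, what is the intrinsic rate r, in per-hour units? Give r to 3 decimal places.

A = (355000 − 7560)/7560 = 45.95767
348000 = 355000/(1 + 45.95767·e^(−r·17)) → e^(−17r) = (1.02011 − 1)/45.95767 = 0.000438
r = −ln(0.000438)/17 = 7.73401/17

r ≈ 0.455 per hour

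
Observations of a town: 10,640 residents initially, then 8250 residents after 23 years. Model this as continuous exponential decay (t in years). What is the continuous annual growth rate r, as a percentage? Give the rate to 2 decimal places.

r ≈ -1.11% per year

8250 = 10640 · e^(r·23)
e^(23r) = 8250/10640 = 0.77538
r = ln(0.77538) / 23 = -0.25441 / 23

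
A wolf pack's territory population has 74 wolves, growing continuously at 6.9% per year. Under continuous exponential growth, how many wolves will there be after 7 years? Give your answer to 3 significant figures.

P(7) = 74 · e^(0.069·7) = 74 · e^(0.483)
= 74 · 1.62093 ≈ 119.95

≈ 120 wolves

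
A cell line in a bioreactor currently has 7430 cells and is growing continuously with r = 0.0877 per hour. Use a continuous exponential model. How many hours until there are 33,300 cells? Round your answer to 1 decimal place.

t ≈ 17.1 hours

33300 = 7430 · e^(0.0877·t)
t = ln(33300/7430) / 0.0877 = ln(4.48183) / 0.0877 = 1.50003 / 0.0877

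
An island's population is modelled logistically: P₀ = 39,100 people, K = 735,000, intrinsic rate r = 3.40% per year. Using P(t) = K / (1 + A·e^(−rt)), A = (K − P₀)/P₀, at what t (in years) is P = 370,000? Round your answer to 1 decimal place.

A = (735000 − 39100)/39100 = 17.79795
370000 = 735000/(1 + 17.79795·e^(−0.034t)) → 1 + 17.79795·e^(−0.034t) = 1.98649
e^(−0.034t) = 0.055427 → t = ln(18.04176)/0.034 = 2.89269/0.034

t ≈ 85.1 years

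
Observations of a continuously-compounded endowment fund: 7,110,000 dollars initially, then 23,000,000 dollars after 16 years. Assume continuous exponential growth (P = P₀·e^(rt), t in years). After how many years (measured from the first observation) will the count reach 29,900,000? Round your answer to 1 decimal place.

r = ln(23000000/7110000) / 16 ≈ 0.073374 per year
t = ln(29900000/7110000) / r = 1.43636 / 0.073374 ≈ 19.576

t ≈ 19.6 years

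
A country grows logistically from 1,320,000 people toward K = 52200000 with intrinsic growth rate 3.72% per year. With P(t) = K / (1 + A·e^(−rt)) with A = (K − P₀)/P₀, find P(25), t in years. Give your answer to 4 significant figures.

A = (52200000 − 1320000)/1320000 = 38.54545
P(25) = 52200000 / (1 + 38.54545·e^(−0.0372·25)) = 52200000 / (1 + 38.54545·0.394554)
= 52200000 / 16.20825 ≈ 3220581.69

≈ 3,221,000 people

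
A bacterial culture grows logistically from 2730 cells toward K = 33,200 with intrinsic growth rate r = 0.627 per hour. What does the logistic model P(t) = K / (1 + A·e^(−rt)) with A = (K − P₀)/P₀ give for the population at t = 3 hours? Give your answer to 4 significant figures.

A = (33200 − 2730)/2730 = 11.16117
P(3) = 33200 / (1 + 11.16117·e^(−0.627·3)) = 33200 / (1 + 11.16117·0.152438)
= 33200 / 2.70138 ≈ 12290

≈ 12,290 cells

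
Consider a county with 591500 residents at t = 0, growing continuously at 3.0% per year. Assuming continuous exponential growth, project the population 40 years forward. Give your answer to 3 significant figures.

≈ 1,960,000 residents

P(40) = 591500 · e^(0.03·40) = 591500 · e^(1.2)
= 591500 · 3.32012 ≈ 1963849.16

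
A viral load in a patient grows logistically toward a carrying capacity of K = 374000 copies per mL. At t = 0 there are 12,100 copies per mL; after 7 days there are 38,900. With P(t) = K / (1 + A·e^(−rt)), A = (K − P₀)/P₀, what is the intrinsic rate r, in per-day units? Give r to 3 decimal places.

r ≈ 0.178 per day

A = (374000 − 12100)/12100 = 29.90909
38900 = 374000/(1 + 29.90909·e^(−r·7)) → e^(−7r) = (9.6144 − 1)/29.90909 = 0.288019
r = −ln(0.288019)/7 = 1.24473/7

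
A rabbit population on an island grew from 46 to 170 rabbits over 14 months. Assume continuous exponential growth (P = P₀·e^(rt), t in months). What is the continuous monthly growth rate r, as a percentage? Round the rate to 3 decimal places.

170 = 46 · e^(r·14)
e^(14r) = 170/46 = 3.69565
r = ln(3.69565) / 14 = 1.30716 / 14

r ≈ 9.337% per month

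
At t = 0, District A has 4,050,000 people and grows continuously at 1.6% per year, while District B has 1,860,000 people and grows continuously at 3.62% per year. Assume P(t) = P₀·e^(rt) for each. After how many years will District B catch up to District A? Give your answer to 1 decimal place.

t ≈ 38.5 years

4050000·e^(0.016t) = 1860000·e^(0.0362t)
4050000/1860000 = e^((0.0362 − 0.016)t) → ln(2.17742) = 0.0202·t
t = 0.77814 / 0.0202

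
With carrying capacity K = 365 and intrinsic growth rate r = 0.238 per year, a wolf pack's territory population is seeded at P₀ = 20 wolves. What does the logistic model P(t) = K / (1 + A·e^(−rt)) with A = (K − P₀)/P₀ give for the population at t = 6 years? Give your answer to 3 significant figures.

≈ 71.1 wolves

A = (365 − 20)/20 = 17.25
P(6) = 365 / (1 + 17.25·e^(−0.238·6)) = 365 / (1 + 17.25·0.239788)
= 365 / 5.13634 ≈ 71.06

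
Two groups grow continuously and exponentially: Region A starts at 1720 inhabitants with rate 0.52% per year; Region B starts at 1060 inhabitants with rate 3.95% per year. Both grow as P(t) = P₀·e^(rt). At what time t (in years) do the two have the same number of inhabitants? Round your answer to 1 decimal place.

t ≈ 14.1 years

1720·e^(0.0052t) = 1060·e^(0.0395t)
1720/1060 = e^((0.0395 − 0.0052)t) → ln(1.62264) = 0.0343·t
t = 0.48406 / 0.0343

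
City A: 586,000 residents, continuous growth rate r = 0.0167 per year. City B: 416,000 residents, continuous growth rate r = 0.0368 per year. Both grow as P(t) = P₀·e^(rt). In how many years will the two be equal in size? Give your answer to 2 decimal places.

t ≈ 17.05 years

586000·e^(0.0167t) = 416000·e^(0.0368t)
586000/416000 = e^((0.0368 − 0.0167)t) → ln(1.40865) = 0.0201·t
t = 0.34263 / 0.0201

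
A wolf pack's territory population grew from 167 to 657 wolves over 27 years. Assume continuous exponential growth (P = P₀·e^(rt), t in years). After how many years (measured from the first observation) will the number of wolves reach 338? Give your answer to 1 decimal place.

t ≈ 13.9 years

r = ln(657/167) / 27 ≈ 0.050729 per year
t = ln(338/167) / r = 0.70505 / 0.050729 ≈ 13.898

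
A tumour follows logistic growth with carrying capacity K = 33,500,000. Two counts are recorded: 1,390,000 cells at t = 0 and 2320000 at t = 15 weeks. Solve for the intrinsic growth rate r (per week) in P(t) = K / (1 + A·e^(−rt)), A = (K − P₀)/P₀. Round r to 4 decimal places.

r ≈ 0.0361 per week

A = (33500000 − 1390000)/1390000 = 23.10072
2320000 = 33500000/(1 + 23.10072·e^(−r·15)) → e^(−15r) = (14.43966 − 1)/23.10072 = 0.581785
r = −ln(0.581785)/15 = 0.54165/15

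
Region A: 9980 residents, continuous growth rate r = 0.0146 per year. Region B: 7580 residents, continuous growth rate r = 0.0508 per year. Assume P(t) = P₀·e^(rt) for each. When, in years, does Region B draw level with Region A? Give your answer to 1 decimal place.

9980·e^(0.0146t) = 7580·e^(0.0508t)
9980/7580 = e^((0.0508 − 0.0146)t) → ln(1.31662) = 0.0362·t
t = 0.27507 / 0.0362

t ≈ 7.6 years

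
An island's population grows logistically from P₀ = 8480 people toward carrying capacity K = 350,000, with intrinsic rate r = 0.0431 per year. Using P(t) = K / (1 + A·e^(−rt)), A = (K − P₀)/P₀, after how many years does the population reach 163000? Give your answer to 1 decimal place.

t ≈ 82.6 years

A = (350000 − 8480)/8480 = 40.27358
163000 = 350000/(1 + 40.27358·e^(−0.0431t)) → 1 + 40.27358·e^(−0.0431t) = 2.14724
e^(−0.0431t) = 0.028486 → t = ln(35.10478)/0.0431 = 3.55834/0.0431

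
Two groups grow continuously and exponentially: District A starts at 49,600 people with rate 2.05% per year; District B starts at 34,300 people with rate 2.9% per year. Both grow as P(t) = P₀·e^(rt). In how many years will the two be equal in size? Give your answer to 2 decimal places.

t ≈ 43.39 years

49600·e^(0.0205t) = 34300·e^(0.029t)
49600/34300 = e^((0.029 − 0.0205)t) → ln(1.44606) = 0.0085·t
t = 0.36885 / 0.0085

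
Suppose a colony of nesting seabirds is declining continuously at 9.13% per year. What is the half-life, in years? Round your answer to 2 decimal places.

half-life ≈ 7.59 years

half-life = ln(2) / |r| = 0.69315 / 0.0913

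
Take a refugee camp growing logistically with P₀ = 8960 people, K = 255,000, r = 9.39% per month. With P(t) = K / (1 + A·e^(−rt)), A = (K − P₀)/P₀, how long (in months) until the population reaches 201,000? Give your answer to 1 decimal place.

A = (255000 − 8960)/8960 = 27.45982
201000 = 255000/(1 + 27.45982·e^(−0.0939t)) → 1 + 27.45982·e^(−0.0939t) = 1.26866
e^(−0.0939t) = 0.009784 → t = ln(102.21156)/0.0939 = 4.62704/0.0939

t ≈ 49.3 months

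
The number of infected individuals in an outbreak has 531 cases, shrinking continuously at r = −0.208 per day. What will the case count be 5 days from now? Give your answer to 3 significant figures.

≈ 188 cases

P(5) = 531 · e^(-0.208·5) = 531 · e^(-1.04)
= 531 · 0.35345 ≈ 187.68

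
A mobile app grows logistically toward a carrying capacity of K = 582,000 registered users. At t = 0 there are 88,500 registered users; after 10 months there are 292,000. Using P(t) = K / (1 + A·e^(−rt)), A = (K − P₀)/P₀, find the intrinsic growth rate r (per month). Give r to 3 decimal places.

A = (582000 − 88500)/88500 = 5.57627
292000 = 582000/(1 + 5.57627·e^(−r·10)) → e^(−10r) = (1.99315 − 1)/5.57627 = 0.178103
r = −ln(0.178103)/10 = 1.72539/10

r ≈ 0.173 per month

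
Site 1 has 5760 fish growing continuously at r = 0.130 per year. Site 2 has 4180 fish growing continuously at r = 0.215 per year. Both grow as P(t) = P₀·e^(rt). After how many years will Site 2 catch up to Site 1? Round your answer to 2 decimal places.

t ≈ 3.77 years

5760·e^(0.13t) = 4180·e^(0.215t)
5760/4180 = e^((0.215 − 0.13)t) → ln(1.37799) = 0.085·t
t = 0.32063 / 0.085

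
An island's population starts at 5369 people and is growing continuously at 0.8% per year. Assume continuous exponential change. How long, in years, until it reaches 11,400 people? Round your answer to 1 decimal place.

11400 = 5369 · e^(0.008·t)
t = ln(11400/5369) / 0.008 = ln(2.1233) / 0.008 = 0.75297 / 0.008

t ≈ 94.1 years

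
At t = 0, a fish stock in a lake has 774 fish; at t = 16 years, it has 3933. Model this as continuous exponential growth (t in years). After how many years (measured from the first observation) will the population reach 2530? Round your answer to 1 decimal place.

r = ln(3933/774) / 16 ≈ 0.101599 per year
t = ln(2530/774) / r = 1.1844 / 0.101599 ≈ 11.658

t ≈ 11.7 years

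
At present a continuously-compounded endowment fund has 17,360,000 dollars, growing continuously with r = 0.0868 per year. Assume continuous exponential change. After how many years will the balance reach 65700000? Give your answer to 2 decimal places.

65700000 = 17360000 · e^(0.0868·t)
t = ln(65700000/17360000) / 0.0868 = ln(3.78456) / 0.0868 = 1.33093 / 0.0868

t ≈ 15.33 years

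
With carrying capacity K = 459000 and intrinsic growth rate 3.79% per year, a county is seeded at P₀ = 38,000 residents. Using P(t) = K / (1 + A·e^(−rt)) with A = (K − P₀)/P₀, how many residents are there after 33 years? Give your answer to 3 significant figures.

A = (459000 − 38000)/38000 = 11.07895
P(33) = 459000 / (1 + 11.07895·e^(−0.0379·33)) = 459000 / (1 + 11.07895·0.286304)
= 459000 / 4.17195 ≈ 110020.48

≈ 110,000 residents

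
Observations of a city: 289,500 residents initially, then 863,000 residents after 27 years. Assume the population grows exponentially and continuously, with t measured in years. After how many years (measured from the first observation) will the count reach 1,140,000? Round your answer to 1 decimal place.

t ≈ 33.9 years

r = ln(863000/289500) / 27 ≈ 0.040454 per year
t = ln(1140000/289500) / r = 1.37063 / 0.040454 ≈ 33.881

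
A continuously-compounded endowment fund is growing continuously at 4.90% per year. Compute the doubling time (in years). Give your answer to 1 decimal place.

doubling time = ln(2) / |r| = 0.69315 / 0.049

doubling time ≈ 14.1 years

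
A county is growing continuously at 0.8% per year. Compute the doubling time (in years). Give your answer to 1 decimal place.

doubling time ≈ 86.6 years

doubling time = ln(2) / |r| = 0.69315 / 0.008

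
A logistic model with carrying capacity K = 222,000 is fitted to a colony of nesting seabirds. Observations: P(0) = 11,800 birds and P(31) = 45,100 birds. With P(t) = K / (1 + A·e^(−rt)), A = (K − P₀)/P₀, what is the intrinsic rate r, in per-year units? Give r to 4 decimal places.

A = (222000 − 11800)/11800 = 17.81356
45100 = 222000/(1 + 17.81356·e^(−r·31)) → e^(−31r) = (4.92239 − 1)/17.81356 = 0.220192
r = −ln(0.220192)/31 = 1.51326/31

r ≈ 0.0488 per year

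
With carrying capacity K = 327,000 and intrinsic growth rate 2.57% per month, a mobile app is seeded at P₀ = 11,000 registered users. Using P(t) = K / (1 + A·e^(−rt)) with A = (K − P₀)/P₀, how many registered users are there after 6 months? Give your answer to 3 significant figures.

≈ 12,800 registered users

A = (327000 − 11000)/11000 = 28.72727
P(6) = 327000 / (1 + 28.72727·e^(−0.0257·6)) = 327000 / (1 + 28.72727·0.857101)
= 327000 / 25.62216 ≈ 12762.39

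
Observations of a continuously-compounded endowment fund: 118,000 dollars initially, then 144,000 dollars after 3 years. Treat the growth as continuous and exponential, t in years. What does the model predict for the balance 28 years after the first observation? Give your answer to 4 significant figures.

r = ln(144000/118000) / 3 ≈ 0.066376 per year
P(28) = 118000 · e^(0.066376·28) = 118000 · 6.41433 ≈ 756890.75

≈ 756,900 dollars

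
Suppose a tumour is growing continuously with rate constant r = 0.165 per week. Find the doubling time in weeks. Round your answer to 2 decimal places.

doubling time = ln(2) / |r| = 0.69315 / 0.165

doubling time ≈ 4.20 weeks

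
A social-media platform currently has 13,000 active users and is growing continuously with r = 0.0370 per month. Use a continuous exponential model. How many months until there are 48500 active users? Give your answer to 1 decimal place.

48500 = 13000 · e^(0.037·t)
t = ln(48500/13000) / 0.037 = ln(3.73077) / 0.037 = 1.31661 / 0.037

t ≈ 35.6 months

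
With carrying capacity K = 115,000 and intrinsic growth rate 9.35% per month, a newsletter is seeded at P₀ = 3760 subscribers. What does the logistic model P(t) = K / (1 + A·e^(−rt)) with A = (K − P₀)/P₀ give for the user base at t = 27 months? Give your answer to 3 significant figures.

A = (115000 − 3760)/3760 = 29.58511
P(27) = 115000 / (1 + 29.58511·e^(−0.0935·27)) = 115000 / (1 + 29.58511·0.080098)
= 115000 / 3.36972 ≈ 34127.48

≈ 34,100 subscribers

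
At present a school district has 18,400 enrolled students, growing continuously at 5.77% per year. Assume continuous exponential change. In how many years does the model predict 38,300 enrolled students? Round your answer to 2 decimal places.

t ≈ 12.71 years

38300 = 18400 · e^(0.0577·t)
t = ln(38300/18400) / 0.0577 = ln(2.08152) / 0.0577 = 0.7331 / 0.0577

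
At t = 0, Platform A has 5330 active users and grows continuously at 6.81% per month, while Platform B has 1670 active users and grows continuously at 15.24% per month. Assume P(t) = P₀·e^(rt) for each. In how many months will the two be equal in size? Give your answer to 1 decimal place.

5330·e^(0.0681t) = 1670·e^(0.1524t)
5330/1670 = e^((0.1524 − 0.0681)t) → ln(3.19162) = 0.0843·t
t = 1.16053 / 0.0843

t ≈ 13.8 months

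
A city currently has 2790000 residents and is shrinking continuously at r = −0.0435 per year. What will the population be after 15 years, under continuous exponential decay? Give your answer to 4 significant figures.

≈ 1,453,000 residents

P(15) = 2790000 · e^(-0.0435·15) = 2790000 · e^(-0.6525)
= 2790000 · 0.52074 ≈ 1452871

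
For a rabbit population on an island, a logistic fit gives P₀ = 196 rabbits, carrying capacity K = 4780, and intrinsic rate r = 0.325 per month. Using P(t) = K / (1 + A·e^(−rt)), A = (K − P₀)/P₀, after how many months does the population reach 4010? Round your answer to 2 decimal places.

A = (4780 − 196)/196 = 23.38776
4010 = 4780/(1 + 23.38776·e^(−0.325t)) → 1 + 23.38776·e^(−0.325t) = 1.19202
e^(−0.325t) = 0.00821 → t = ln(121.79857)/0.325 = 4.80237/0.325

t ≈ 14.78 months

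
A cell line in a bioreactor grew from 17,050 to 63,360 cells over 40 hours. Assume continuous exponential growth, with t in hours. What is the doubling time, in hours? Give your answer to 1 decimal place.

doubling time ≈ 21.1 hours

r = ln(63360/17050) / 40 = ln(3.71613) / 40 ≈ 0.032817 per hour
doubling time = ln 2 / |r| = 0.69315 / 0.032817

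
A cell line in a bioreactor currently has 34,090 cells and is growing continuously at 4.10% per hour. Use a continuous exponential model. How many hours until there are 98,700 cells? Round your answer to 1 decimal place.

98700 = 34090 · e^(0.041·t)
t = ln(98700/34090) / 0.041 = ln(2.89528) / 0.041 = 1.06308 / 0.041

t ≈ 25.9 hours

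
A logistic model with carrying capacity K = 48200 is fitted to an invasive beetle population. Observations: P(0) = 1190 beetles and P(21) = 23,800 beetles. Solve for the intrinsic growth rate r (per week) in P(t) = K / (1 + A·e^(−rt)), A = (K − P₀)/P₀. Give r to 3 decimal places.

A = (48200 − 1190)/1190 = 39.5042
23800 = 48200/(1 + 39.5042·e^(−r·21)) → e^(−21r) = (2.02521 − 1)/39.5042 = 0.025952
r = −ln(0.025952)/21 = 3.65151/21

r ≈ 0.174 per week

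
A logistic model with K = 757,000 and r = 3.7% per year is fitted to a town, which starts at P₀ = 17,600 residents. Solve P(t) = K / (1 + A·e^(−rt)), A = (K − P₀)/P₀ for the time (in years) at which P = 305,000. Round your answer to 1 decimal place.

t ≈ 90.4 years

A = (757000 − 17600)/17600 = 42.01136
305000 = 757000/(1 + 42.01136·e^(−0.037t)) → 1 + 42.01136·e^(−0.037t) = 2.48197
e^(−0.037t) = 0.035275 → t = ln(28.34838)/0.037 = 3.34457/0.037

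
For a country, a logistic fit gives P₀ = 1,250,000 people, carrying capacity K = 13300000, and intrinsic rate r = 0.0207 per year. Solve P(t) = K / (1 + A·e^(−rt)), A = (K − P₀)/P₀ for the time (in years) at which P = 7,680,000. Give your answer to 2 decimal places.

A = (13300000 − 1250000)/1250000 = 9.64
7680000 = 13300000/(1 + 9.64·e^(−0.0207t)) → 1 + 9.64·e^(−0.0207t) = 1.73177
e^(−0.0207t) = 0.07591 → t = ln(13.17352)/0.0207 = 2.57821/0.0207

t ≈ 124.55 years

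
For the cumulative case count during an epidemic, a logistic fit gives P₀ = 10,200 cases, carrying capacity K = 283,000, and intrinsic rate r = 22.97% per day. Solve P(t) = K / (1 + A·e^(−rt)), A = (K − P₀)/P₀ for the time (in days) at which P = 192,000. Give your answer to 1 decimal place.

t ≈ 17.6 days

A = (283000 − 10200)/10200 = 26.7451
192000 = 283000/(1 + 26.7451·e^(−0.2297t)) → 1 + 26.7451·e^(−0.2297t) = 1.47396
e^(−0.2297t) = 0.017721 → t = ln(56.42922)/0.2297 = 4.03299/0.2297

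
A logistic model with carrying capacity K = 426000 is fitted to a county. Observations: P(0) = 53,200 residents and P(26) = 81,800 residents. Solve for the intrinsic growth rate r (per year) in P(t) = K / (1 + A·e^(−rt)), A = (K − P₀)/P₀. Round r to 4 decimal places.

r ≈ 0.0196 per year

A = (426000 − 53200)/53200 = 7.00752
81800 = 426000/(1 + 7.00752·e^(−r·26)) → e^(−26r) = (5.20782 − 1)/7.00752 = 0.600473
r = −ln(0.600473)/26 = 0.51004/26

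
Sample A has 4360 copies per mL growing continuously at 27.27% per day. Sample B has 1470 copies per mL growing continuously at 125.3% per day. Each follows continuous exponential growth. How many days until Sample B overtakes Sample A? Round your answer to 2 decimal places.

t ≈ 1.11 days

4360·e^(0.2727t) = 1470·e^(1.253t)
4360/1470 = e^((1.253 − 0.2727)t) → ln(2.96599) = 0.9803·t
t = 1.08721 / 0.9803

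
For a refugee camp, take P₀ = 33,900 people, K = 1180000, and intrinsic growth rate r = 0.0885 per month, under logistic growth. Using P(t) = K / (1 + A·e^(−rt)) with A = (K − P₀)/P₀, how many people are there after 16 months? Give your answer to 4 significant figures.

≈ 128,200 people

A = (1180000 − 33900)/33900 = 33.80826
P(16) = 1180000 / (1 + 33.80826·e^(−0.0885·16)) = 1180000 / (1 + 33.80826·0.242683)
= 1180000 / 9.20468 ≈ 128195.61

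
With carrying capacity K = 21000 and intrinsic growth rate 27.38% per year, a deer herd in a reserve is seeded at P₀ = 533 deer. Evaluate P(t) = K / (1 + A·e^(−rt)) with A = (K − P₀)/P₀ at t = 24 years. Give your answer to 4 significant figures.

A = (21000 − 533)/533 = 38.39962
P(24) = 21000 / (1 + 38.39962·e^(−0.2738·24)) = 21000 / (1 + 38.39962·0.0014)
= 21000 / 1.05376 ≈ 19928.56

≈ 19,930 deer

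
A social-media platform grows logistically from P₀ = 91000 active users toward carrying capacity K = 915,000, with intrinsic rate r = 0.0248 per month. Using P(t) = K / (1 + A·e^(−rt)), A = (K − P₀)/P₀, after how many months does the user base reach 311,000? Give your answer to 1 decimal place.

t ≈ 62.1 months

A = (915000 − 91000)/91000 = 9.05495
311000 = 915000/(1 + 9.05495·e^(−0.0248t)) → 1 + 9.05495·e^(−0.0248t) = 2.94212
e^(−0.0248t) = 0.214482 → t = ln(4.6624)/0.0248 = 1.53953/0.0248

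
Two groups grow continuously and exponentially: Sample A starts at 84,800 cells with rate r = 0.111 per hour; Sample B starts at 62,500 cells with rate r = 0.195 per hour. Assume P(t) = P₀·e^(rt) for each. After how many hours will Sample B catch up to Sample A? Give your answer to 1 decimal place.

t ≈ 3.6 hours

84800·e^(0.111t) = 62500·e^(0.195t)
84800/62500 = e^((0.195 − 0.111)t) → ln(1.3568) = 0.084·t
t = 0.30513 / 0.084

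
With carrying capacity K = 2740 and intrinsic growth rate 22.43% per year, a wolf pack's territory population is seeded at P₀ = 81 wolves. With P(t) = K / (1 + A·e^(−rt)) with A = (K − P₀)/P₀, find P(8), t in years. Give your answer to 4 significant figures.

A = (2740 − 81)/81 = 32.82716
P(8) = 2740 / (1 + 32.82716·e^(−0.2243·8)) = 2740 / (1 + 32.82716·0.166227)
= 2740 / 6.45677 ≈ 424.36

≈ 424.4 wolves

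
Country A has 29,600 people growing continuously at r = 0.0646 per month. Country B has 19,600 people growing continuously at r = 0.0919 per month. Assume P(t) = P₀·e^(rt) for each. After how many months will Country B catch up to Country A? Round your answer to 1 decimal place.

29600·e^(0.0646t) = 19600·e^(0.0919t)
29600/19600 = e^((0.0919 − 0.0646)t) → ln(1.5102) = 0.0273·t
t = 0.41224 / 0.0273

t ≈ 15.1 months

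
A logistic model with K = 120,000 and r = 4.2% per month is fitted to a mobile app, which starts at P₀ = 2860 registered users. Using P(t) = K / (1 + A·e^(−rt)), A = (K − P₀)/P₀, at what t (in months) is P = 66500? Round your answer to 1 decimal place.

A = (120000 − 2860)/2860 = 40.95804
66500 = 120000/(1 + 40.95804·e^(−0.042t)) → 1 + 40.95804·e^(−0.042t) = 1.80451
e^(−0.042t) = 0.019642 → t = ln(50.91046)/0.042 = 3.93007/0.042

t ≈ 93.6 months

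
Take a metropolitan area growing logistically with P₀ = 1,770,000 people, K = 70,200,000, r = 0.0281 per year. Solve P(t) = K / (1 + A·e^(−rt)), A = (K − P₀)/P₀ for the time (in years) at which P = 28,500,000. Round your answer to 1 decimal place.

A = (70200000 − 1770000)/1770000 = 38.66102
28500000 = 70200000/(1 + 38.66102·e^(−0.0281t)) → 1 + 38.66102·e^(−0.0281t) = 2.46316
e^(−0.0281t) = 0.037846 → t = ln(26.423)/0.0281 = 3.27423/0.0281

t ≈ 116.5 years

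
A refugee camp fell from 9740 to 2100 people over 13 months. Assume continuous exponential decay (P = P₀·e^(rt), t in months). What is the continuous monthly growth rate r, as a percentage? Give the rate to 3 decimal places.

r ≈ -11.802% per month

2100 = 9740 · e^(r·13)
e^(13r) = 2100/9740 = 0.21561
r = ln(0.21561) / 13 = -1.5343 / 13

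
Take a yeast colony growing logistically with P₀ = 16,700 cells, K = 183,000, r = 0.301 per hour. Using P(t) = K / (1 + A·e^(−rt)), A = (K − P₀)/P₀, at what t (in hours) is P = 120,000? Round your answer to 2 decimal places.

t ≈ 9.78 hours

A = (183000 − 16700)/16700 = 9.95808
120000 = 183000/(1 + 9.95808·e^(−0.301t)) → 1 + 9.95808·e^(−0.301t) = 1.525
e^(−0.301t) = 0.052721 → t = ln(18.96778)/0.301 = 2.94274/0.301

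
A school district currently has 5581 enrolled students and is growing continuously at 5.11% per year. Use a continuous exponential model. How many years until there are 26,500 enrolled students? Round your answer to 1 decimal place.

26500 = 5581 · e^(0.0511·t)
t = ln(26500/5581) / 0.0511 = ln(4.74825) / 0.0511 = 1.55778 / 0.0511

t ≈ 30.5 years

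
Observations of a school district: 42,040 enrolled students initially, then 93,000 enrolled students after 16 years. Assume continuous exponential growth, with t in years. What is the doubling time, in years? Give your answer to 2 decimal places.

doubling time ≈ 13.97 years

r = ln(93000/42040) / 16 = ln(2.21218) / 16 ≈ 0.049624 per year
doubling time = ln 2 / |r| = 0.69315 / 0.049624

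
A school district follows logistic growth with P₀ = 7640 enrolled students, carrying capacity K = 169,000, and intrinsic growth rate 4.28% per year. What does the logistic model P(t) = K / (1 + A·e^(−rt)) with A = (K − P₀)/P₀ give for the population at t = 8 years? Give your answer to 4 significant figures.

A = (169000 − 7640)/7640 = 21.12042
P(8) = 169000 / (1 + 21.12042·e^(−0.0428·8)) = 169000 / (1 + 21.12042·0.710064)
= 169000 / 15.99685 ≈ 10564.58

≈ 10,560 enrolled students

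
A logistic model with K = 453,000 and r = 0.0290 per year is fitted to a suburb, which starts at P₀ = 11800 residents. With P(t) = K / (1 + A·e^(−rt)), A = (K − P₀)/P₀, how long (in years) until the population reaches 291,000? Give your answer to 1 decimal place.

A = (453000 − 11800)/11800 = 37.38983
291000 = 453000/(1 + 37.38983·e^(−0.029t)) → 1 + 37.38983·e^(−0.029t) = 1.5567
e^(−0.029t) = 0.014889 → t = ln(67.16321)/0.029 = 4.20713/0.029

t ≈ 145.1 years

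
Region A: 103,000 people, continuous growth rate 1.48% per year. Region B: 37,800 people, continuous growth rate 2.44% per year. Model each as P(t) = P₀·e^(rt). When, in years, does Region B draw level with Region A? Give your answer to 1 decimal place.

103000·e^(0.0148t) = 37800·e^(0.0244t)
103000/37800 = e^((0.0244 − 0.0148)t) → ln(2.72487) = 0.0096·t
t = 1.00242 / 0.0096

t ≈ 104.4 years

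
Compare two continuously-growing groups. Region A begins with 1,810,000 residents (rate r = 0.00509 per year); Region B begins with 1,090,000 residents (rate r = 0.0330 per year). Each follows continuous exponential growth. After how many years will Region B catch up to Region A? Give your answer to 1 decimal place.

1810000·e^(0.00509t) = 1090000·e^(0.033t)
1810000/1090000 = e^((0.033 − 0.00509)t) → ln(1.66055) = 0.02791·t
t = 0.50715 / 0.02791

t ≈ 18.2 years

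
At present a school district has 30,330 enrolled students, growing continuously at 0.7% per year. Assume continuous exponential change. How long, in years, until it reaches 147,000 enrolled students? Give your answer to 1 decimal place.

t ≈ 225.5 years

147000 = 30330 · e^(0.007·t)
t = ln(147000/30330) / 0.007 = ln(4.84669) / 0.007 = 1.5783 / 0.007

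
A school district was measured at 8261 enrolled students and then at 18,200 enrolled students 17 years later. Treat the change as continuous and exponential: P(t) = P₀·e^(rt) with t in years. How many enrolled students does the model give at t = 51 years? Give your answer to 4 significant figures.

≈ 88,340 enrolled students

r = ln(18200/8261) / 17 ≈ 0.046463 per year
P(51) = 8261 · e^(0.046463·51) = 8261 · 10.69341 ≈ 88338.28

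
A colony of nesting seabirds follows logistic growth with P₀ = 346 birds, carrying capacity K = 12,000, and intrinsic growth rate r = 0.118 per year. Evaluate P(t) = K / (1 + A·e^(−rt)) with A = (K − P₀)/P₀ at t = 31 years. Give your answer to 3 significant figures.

A = (12000 − 346)/346 = 33.68208
P(31) = 12000 / (1 + 33.68208·e^(−0.118·31)) = 12000 / (1 + 33.68208·0.025784)
= 12000 / 1.86846 ≈ 6422.4

≈ 6,420 birds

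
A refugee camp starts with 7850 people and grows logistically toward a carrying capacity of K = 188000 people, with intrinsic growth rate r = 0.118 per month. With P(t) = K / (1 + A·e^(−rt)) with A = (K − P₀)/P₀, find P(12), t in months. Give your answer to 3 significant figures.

A = (188000 − 7850)/7850 = 22.94904
P(12) = 188000 / (1 + 22.94904·e^(−0.118·12)) = 188000 / (1 + 22.94904·0.242683)
= 188000 / 6.56934 ≈ 28617.8

≈ 28,600 people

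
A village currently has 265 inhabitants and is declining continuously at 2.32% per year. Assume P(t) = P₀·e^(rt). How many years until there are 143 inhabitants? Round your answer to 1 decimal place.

143 = 265 · e^(-0.0232·t)
t = ln(143/265) / -0.0232 = ln(0.53962) / -0.0232 = -0.61689 / -0.0232

t ≈ 26.6 years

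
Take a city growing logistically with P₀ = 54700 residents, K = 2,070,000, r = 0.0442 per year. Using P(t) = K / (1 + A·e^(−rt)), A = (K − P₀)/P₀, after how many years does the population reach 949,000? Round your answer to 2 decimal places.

A = (2070000 − 54700)/54700 = 36.84278
949000 = 2070000/(1 + 36.84278·e^(−0.0442t)) → 1 + 36.84278·e^(−0.0442t) = 2.18124
e^(−0.0442t) = 0.032062 → t = ln(31.18983)/0.0442 = 3.44009/0.0442

t ≈ 77.83 years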